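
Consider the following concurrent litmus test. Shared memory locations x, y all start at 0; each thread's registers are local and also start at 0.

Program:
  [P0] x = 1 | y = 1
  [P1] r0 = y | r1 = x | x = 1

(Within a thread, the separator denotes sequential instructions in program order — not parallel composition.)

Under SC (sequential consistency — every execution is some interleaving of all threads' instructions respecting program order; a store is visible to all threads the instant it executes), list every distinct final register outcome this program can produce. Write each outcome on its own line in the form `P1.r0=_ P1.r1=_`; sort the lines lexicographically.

P1.r0=0 P1.r1=0
P1.r0=0 P1.r1=1
P1.r0=1 P1.r1=1

outcome vector order: (P1.r0,P1.r1)
|SC outcomes| = 3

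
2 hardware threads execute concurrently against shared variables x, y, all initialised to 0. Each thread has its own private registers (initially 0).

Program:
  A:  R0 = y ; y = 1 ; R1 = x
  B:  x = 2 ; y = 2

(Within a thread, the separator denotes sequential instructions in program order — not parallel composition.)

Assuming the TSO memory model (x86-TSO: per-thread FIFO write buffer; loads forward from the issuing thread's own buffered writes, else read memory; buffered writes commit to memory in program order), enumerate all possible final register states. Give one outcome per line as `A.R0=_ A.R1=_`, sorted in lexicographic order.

A.R0=0 A.R1=0
A.R0=0 A.R1=2
A.R0=2 A.R1=2

outcome vector order: (A.R0,A.R1)
|TSO outcomes| = 3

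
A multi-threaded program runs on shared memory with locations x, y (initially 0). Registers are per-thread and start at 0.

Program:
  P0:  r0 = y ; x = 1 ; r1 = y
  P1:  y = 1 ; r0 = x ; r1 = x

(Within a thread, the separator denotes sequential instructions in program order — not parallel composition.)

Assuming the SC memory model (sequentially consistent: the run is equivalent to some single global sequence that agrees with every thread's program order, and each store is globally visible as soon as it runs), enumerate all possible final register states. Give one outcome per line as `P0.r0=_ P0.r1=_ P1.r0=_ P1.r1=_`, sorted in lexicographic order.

P0.r0=0 P0.r1=0 P1.r0=1 P1.r1=1
P0.r0=0 P0.r1=1 P1.r0=0 P1.r1=0
P0.r0=0 P0.r1=1 P1.r0=0 P1.r1=1
P0.r0=0 P0.r1=1 P1.r0=1 P1.r1=1
P0.r0=1 P0.r1=1 P1.r0=0 P1.r1=0
P0.r0=1 P0.r1=1 P1.r0=0 P1.r1=1
P0.r0=1 P0.r1=1 P1.r0=1 P1.r1=1

outcome vector order: (P0.r0,P0.r1,P1.r0,P1.r1)
|SC outcomes| = 7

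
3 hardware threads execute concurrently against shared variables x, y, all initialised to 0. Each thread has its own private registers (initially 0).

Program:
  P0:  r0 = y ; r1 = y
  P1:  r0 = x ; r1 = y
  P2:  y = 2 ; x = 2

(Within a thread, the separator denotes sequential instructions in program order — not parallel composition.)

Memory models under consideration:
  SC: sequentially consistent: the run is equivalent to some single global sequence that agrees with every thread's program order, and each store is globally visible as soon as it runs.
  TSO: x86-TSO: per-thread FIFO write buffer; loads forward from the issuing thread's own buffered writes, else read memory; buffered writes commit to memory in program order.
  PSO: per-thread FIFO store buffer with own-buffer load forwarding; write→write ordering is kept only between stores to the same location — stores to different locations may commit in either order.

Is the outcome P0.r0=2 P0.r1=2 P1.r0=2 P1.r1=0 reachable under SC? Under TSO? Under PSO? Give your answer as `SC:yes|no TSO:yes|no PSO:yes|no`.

SC:no TSO:no PSO:yes

outcome vector order: (P0.r0,P0.r1,P1.r0,P1.r1)
SC (9): 0000; 0002; 0022; 0200; 0202; 0222; 2200; 2202; 2222
TSO (9): 0000; 0002; 0022; 0200; 0202; 0222; 2200; 2202; 2222
PSO (12): 0000; 0002; 0020; 0022; 0200; 0202; 0220; 0222; 2200; 2202; 2220; 2222
target 2220 ∈ {PSO}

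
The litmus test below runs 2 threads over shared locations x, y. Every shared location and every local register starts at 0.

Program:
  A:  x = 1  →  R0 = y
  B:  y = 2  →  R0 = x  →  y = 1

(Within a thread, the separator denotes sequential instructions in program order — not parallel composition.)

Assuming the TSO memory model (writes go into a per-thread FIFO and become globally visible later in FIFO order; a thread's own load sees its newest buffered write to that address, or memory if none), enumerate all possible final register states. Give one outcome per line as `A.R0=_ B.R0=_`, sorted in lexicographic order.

outcome vector order: (A.R0,B.R0)
|TSO outcomes| = 6

A.R0=0 B.R0=0
A.R0=0 B.R0=1
A.R0=1 B.R0=0
A.R0=1 B.R0=1
A.R0=2 B.R0=0
A.R0=2 B.R0=1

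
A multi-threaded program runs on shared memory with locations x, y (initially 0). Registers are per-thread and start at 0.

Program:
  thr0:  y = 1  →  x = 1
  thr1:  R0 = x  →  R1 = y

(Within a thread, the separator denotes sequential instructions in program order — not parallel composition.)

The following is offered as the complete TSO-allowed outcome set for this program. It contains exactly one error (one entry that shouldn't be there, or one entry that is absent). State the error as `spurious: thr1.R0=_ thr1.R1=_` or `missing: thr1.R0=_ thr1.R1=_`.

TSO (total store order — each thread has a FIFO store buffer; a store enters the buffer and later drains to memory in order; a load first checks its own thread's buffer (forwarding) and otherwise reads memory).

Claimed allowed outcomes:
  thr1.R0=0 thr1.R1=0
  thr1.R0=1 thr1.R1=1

outcome vector order: (thr1.R0,thr1.R1)
under TSO → 0/0; 0/1; 1/1
TSO∖claimed = {0/1}

missing: thr1.R0=0 thr1.R1=1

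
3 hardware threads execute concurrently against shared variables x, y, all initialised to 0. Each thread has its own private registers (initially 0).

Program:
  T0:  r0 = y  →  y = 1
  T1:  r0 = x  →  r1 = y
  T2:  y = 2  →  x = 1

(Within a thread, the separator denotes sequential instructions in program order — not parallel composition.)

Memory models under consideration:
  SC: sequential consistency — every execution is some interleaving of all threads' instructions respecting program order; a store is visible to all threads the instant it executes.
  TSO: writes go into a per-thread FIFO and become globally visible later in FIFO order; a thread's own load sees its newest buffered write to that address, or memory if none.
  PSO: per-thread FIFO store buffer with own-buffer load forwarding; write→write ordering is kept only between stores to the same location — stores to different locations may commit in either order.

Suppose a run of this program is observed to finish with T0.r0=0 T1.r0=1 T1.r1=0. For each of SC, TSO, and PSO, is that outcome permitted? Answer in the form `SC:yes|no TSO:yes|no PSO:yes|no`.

outcome vector order: (T0.r0,T1.r0,T1.r1)
SC (10): <0 0 0>, <0 0 1>, <0 0 2>, <0 1 1>, <0 1 2>, <2 0 0>, <2 0 1>, <2 0 2>, <2 1 1>, <2 1 2>
TSO (10): <0 0 0>, <0 0 1>, <0 0 2>, <0 1 1>, <0 1 2>, <2 0 0>, <2 0 1>, <2 0 2>, <2 1 1>, <2 1 2>
PSO (12): <0 0 0>, <0 0 1>, <0 0 2>, <0 1 0>, <0 1 1>, <0 1 2>, <2 0 0>, <2 0 1>, <2 0 2>, <2 1 0>, <2 1 1>, <2 1 2>
target <0 1 0> ∈ {PSO}

SC:no TSO:no PSO:yes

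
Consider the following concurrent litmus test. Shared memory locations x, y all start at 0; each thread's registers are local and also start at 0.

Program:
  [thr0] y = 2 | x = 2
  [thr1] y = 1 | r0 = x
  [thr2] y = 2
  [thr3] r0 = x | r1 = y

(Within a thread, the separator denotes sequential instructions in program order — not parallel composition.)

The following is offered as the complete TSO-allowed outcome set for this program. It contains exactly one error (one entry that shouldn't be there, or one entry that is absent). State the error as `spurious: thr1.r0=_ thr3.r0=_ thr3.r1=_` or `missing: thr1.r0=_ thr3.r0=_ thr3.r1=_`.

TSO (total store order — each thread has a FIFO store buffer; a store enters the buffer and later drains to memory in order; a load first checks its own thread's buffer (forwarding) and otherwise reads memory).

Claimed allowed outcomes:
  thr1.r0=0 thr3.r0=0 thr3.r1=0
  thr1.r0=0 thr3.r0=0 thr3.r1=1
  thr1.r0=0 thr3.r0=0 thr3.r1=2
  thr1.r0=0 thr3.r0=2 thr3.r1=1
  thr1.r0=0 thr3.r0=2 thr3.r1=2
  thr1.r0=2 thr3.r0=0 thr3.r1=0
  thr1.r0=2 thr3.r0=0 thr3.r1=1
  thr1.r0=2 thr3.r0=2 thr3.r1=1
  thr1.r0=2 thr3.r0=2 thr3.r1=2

outcome vector order: (thr1.r0,thr3.r0,thr3.r1)
TSO: 10 outcomes — {000; 001; 002; 021; 022; 200; 201; 202; 221; 222}
TSO∖claimed = {202}

missing: thr1.r0=2 thr3.r0=0 thr3.r1=2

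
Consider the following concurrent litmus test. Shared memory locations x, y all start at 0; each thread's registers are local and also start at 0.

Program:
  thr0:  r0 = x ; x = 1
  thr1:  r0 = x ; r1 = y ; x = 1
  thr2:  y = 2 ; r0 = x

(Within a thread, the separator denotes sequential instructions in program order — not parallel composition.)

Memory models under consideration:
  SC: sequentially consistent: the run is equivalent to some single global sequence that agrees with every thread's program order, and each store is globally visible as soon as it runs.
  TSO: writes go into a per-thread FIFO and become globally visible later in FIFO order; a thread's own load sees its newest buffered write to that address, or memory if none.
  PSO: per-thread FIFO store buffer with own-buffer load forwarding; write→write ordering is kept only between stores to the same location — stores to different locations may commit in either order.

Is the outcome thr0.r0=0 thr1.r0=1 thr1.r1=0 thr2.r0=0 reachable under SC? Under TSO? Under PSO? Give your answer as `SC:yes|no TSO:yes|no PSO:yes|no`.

SC:no TSO:yes PSO:yes

outcome vector order: (thr0.r0,thr1.r0,thr1.r1,thr2.r0)
SC: 11 outcomes — {0/0/0/0; 0/0/0/1; 0/0/2/0; 0/0/2/1; 0/1/0/1; 0/1/2/0; 0/1/2/1; 1/0/0/0; 1/0/0/1; 1/0/2/0; 1/0/2/1}
TSO: 12 outcomes — {0/0/0/0; 0/0/0/1; 0/0/2/0; 0/0/2/1; 0/1/0/0; 0/1/0/1; 0/1/2/0; 0/1/2/1; 1/0/0/0; 1/0/0/1; 1/0/2/0; 1/0/2/1}
PSO: 12 outcomes — {0/0/0/0; 0/0/0/1; 0/0/2/0; 0/0/2/1; 0/1/0/0; 0/1/0/1; 0/1/2/0; 0/1/2/1; 1/0/0/0; 1/0/0/1; 1/0/2/0; 1/0/2/1}
target 0/1/0/0 ∈ {TSO,PSO}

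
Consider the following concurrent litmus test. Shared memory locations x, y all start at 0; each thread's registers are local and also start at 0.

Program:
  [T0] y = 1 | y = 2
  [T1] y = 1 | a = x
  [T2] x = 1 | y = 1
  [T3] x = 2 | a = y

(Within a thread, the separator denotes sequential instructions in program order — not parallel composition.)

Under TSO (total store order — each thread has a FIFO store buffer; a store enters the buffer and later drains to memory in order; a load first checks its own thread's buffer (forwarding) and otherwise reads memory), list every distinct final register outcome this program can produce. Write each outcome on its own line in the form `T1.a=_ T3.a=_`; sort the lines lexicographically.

T1.a=0 T3.a=0
T1.a=0 T3.a=1
T1.a=0 T3.a=2
T1.a=1 T3.a=0
T1.a=1 T3.a=1
T1.a=1 T3.a=2
T1.a=2 T3.a=0
T1.a=2 T3.a=1
T1.a=2 T3.a=2

outcome vector order: (T1.a,T3.a)
|TSO outcomes| = 9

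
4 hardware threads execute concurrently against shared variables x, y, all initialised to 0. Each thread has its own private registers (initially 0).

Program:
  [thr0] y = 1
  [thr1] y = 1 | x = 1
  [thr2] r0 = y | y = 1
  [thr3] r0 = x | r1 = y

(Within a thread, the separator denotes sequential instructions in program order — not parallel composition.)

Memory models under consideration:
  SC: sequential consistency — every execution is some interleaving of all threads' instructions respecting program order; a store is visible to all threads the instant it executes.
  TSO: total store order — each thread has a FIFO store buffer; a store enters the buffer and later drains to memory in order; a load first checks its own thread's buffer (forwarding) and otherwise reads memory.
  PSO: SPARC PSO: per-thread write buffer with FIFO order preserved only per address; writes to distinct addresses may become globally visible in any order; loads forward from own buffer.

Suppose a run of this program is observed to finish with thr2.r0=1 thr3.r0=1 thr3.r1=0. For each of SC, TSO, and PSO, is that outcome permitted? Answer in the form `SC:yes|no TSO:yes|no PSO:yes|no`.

outcome vector order: (thr2.r0,thr3.r0,thr3.r1)
SC: 6 outcomes — {<0 0 0> <0 0 1> <0 1 1> <1 0 0> <1 0 1> <1 1 1>}
TSO: 6 outcomes — {<0 0 0> <0 0 1> <0 1 1> <1 0 0> <1 0 1> <1 1 1>}
PSO: 8 outcomes — {<0 0 0> <0 0 1> <0 1 0> <0 1 1> <1 0 0> <1 0 1> <1 1 0> <1 1 1>}
target <1 1 0> ∈ {PSO}

SC:no TSO:no PSO:yes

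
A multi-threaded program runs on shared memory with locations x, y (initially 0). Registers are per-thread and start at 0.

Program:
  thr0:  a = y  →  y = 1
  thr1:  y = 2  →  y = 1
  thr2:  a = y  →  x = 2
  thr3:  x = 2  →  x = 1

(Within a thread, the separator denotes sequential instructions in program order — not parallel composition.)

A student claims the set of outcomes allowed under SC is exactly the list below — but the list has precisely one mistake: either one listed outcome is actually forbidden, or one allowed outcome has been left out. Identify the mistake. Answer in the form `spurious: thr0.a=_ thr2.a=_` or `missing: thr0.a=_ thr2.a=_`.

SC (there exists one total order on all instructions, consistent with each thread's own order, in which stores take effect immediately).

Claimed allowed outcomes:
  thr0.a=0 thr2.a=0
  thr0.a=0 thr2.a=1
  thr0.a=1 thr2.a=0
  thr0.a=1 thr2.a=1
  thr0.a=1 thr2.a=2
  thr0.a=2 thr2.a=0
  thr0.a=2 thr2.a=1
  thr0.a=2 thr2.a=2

outcome vector order: (thr0.a,thr2.a)
SC: 9 outcomes — {<0 0>; <0 1>; <0 2>; <1 0>; <1 1>; <1 2>; <2 0>; <2 1>; <2 2>}
SC∖claimed = {<0 2>}

missing: thr0.a=0 thr2.a=2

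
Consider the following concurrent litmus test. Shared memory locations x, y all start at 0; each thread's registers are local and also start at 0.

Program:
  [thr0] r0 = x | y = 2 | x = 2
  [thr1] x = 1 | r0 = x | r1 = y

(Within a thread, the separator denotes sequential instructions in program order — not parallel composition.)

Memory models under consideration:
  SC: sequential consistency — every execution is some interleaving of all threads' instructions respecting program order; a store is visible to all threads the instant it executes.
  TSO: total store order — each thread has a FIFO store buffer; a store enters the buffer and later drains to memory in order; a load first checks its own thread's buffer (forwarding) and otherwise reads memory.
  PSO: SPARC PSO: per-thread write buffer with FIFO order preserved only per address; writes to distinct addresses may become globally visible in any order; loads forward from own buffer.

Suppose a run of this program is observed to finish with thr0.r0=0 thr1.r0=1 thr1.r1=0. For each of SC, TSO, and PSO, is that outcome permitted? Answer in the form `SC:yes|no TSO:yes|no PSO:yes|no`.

outcome vector order: (thr0.r0,thr1.r0,thr1.r1)
SC: 6 outcomes — {0/1/0; 0/1/2; 0/2/2; 1/1/0; 1/1/2; 1/2/2}
TSO: 6 outcomes — {0/1/0; 0/1/2; 0/2/2; 1/1/0; 1/1/2; 1/2/2}
PSO: 8 outcomes — {0/1/0; 0/1/2; 0/2/0; 0/2/2; 1/1/0; 1/1/2; 1/2/0; 1/2/2}
target 0/1/0 ∈ {SC,TSO,PSO}

SC:yes TSO:yes PSO:yes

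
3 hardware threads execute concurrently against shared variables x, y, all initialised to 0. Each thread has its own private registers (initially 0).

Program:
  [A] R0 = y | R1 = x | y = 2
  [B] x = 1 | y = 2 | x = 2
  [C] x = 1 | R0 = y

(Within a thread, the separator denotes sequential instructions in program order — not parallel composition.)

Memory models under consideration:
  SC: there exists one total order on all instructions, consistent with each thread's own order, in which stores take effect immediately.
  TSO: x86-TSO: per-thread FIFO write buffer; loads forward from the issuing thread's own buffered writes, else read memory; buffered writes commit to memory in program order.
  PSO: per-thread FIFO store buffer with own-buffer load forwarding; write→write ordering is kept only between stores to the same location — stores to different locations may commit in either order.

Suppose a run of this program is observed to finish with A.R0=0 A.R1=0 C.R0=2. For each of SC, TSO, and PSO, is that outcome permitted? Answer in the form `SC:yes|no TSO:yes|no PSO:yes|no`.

SC:yes TSO:yes PSO:yes

outcome vector order: (A.R0,A.R1,C.R0)
SC: 10 outcomes — {<0 0 0>; <0 0 2>; <0 1 0>; <0 1 2>; <0 2 0>; <0 2 2>; <2 1 0>; <2 1 2>; <2 2 0>; <2 2 2>}
TSO: 10 outcomes — {<0 0 0>; <0 0 2>; <0 1 0>; <0 1 2>; <0 2 0>; <0 2 2>; <2 1 0>; <2 1 2>; <2 2 0>; <2 2 2>}
PSO: 12 outcomes — {<0 0 0>; <0 0 2>; <0 1 0>; <0 1 2>; <0 2 0>; <0 2 2>; <2 0 0>; <2 0 2>; <2 1 0>; <2 1 2>; <2 2 0>; <2 2 2>}
target <0 0 2> ∈ {SC,TSO,PSO}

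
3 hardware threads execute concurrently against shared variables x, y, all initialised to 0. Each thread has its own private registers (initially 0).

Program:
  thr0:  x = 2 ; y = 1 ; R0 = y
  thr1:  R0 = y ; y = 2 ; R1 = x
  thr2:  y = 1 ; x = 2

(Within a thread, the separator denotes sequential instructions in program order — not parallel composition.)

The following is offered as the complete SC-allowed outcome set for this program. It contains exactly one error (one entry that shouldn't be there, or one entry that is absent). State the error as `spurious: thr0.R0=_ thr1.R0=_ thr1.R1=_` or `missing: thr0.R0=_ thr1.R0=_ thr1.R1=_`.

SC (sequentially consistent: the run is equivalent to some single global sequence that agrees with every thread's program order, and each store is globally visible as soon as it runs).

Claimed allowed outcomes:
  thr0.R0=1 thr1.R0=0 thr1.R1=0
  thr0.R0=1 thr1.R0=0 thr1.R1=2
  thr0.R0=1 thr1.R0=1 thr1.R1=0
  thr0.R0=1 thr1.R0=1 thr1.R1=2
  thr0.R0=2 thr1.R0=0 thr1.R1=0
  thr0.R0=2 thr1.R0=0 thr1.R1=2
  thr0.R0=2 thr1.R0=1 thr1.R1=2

spurious: thr0.R0=2 thr1.R0=0 thr1.R1=0

outcome vector order: (thr0.R0,thr1.R0,thr1.R1)
[SC] allowed = {1/0/0; 1/0/2; 1/1/0; 1/1/2; 2/0/2; 2/1/2}
claimed∖SC = {2/0/0}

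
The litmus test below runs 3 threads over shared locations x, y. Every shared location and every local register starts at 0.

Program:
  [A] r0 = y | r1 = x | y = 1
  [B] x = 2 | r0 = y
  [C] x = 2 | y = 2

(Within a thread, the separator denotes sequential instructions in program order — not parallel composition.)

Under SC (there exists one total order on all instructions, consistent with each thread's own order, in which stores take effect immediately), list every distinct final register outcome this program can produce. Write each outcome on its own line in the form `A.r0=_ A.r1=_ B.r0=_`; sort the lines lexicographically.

outcome vector order: (A.r0,A.r1,B.r0)
|SC outcomes| = 9

A.r0=0 A.r1=0 B.r0=0
A.r0=0 A.r1=0 B.r0=1
A.r0=0 A.r1=0 B.r0=2
A.r0=0 A.r1=2 B.r0=0
A.r0=0 A.r1=2 B.r0=1
A.r0=0 A.r1=2 B.r0=2
A.r0=2 A.r1=2 B.r0=0
A.r0=2 A.r1=2 B.r0=1
A.r0=2 A.r1=2 B.r0=2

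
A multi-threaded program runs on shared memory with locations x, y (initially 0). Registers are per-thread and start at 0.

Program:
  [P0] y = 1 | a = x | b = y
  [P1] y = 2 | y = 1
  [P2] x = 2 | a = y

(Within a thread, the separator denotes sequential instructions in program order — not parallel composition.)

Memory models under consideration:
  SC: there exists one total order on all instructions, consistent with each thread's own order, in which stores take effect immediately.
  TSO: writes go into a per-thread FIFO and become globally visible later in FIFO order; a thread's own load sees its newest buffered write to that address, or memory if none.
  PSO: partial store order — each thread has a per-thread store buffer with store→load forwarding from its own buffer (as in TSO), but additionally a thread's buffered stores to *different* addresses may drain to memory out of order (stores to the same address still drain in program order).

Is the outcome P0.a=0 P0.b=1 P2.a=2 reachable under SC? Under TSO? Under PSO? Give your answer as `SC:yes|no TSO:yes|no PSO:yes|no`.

outcome vector order: (P0.a,P0.b,P2.a)
under SC → (0,1,1); (0,1,2); (0,2,1); (0,2,2); (2,1,0); (2,1,1); (2,1,2); (2,2,0); (2,2,1); (2,2,2)
under TSO → (0,1,0); (0,1,1); (0,1,2); (0,2,0); (0,2,1); (0,2,2); (2,1,0); (2,1,1); (2,1,2); (2,2,0); (2,2,1); (2,2,2)
under PSO → (0,1,0); (0,1,1); (0,1,2); (0,2,0); (0,2,1); (0,2,2); (2,1,0); (2,1,1); (2,1,2); (2,2,0); (2,2,1); (2,2,2)
target (0,1,2) ∈ {SC,TSO,PSO}

SC:yes TSO:yes PSO:yes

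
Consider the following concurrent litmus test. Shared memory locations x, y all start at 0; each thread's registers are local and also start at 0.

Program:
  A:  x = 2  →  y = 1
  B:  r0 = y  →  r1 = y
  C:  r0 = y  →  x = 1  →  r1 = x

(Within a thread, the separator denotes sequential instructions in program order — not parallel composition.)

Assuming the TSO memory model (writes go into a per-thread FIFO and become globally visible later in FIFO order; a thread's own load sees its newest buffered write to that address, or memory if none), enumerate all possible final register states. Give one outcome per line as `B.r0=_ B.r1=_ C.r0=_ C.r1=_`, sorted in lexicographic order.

B.r0=0 B.r1=0 C.r0=0 C.r1=1
B.r0=0 B.r1=0 C.r0=0 C.r1=2
B.r0=0 B.r1=0 C.r0=1 C.r1=1
B.r0=0 B.r1=1 C.r0=0 C.r1=1
B.r0=0 B.r1=1 C.r0=0 C.r1=2
B.r0=0 B.r1=1 C.r0=1 C.r1=1
B.r0=1 B.r1=1 C.r0=0 C.r1=1
B.r0=1 B.r1=1 C.r0=0 C.r1=2
B.r0=1 B.r1=1 C.r0=1 C.r1=1

outcome vector order: (B.r0,B.r1,C.r0,C.r1)
|TSO outcomes| = 9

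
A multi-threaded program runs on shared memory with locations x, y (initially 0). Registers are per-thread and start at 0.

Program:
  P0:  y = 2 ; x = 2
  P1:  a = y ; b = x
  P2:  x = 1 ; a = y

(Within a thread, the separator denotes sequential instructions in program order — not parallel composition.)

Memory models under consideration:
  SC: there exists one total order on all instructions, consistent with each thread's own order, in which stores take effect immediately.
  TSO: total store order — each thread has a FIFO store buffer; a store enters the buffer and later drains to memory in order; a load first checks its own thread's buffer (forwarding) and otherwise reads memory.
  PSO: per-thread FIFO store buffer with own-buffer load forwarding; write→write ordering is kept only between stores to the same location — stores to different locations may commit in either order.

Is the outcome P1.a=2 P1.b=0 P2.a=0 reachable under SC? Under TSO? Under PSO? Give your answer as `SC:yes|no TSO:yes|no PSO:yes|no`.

SC:no TSO:yes PSO:yes

outcome vector order: (P1.a,P1.b,P2.a)
SC (11): 000; 002; 010; 012; 020; 022; 202; 210; 212; 220; 222
TSO (12): 000; 002; 010; 012; 020; 022; 200; 202; 210; 212; 220; 222
PSO (12): 000; 002; 010; 012; 020; 022; 200; 202; 210; 212; 220; 222
target 200 ∈ {TSO,PSO}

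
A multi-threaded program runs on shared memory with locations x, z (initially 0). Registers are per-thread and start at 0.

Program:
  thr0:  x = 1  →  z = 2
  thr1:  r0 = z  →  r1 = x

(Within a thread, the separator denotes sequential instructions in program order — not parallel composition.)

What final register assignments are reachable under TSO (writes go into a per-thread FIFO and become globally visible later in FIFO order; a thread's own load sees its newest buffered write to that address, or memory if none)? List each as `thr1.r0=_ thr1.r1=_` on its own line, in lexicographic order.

thr1.r0=0 thr1.r1=0
thr1.r0=0 thr1.r1=1
thr1.r0=2 thr1.r1=1

outcome vector order: (thr1.r0,thr1.r1)
|TSO outcomes| = 3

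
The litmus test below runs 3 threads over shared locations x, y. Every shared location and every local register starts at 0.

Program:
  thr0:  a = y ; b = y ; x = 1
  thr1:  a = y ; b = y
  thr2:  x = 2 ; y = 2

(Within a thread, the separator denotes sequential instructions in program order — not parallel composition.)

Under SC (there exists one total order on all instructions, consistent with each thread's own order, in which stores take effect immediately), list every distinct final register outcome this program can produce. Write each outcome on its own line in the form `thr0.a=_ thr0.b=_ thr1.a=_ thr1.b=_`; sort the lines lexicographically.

thr0.a=0 thr0.b=0 thr1.a=0 thr1.b=0
thr0.a=0 thr0.b=0 thr1.a=0 thr1.b=2
thr0.a=0 thr0.b=0 thr1.a=2 thr1.b=2
thr0.a=0 thr0.b=2 thr1.a=0 thr1.b=0
thr0.a=0 thr0.b=2 thr1.a=0 thr1.b=2
thr0.a=0 thr0.b=2 thr1.a=2 thr1.b=2
thr0.a=2 thr0.b=2 thr1.a=0 thr1.b=0
thr0.a=2 thr0.b=2 thr1.a=0 thr1.b=2
thr0.a=2 thr0.b=2 thr1.a=2 thr1.b=2

outcome vector order: (thr0.a,thr0.b,thr1.a,thr1.b)
|SC outcomes| = 9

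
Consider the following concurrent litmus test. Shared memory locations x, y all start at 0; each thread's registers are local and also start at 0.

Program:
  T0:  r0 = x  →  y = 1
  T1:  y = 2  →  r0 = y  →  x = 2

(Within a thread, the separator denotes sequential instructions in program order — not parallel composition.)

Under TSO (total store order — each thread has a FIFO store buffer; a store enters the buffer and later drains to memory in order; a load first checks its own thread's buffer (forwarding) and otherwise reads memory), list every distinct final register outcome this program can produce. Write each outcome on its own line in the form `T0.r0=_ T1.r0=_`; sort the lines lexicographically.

outcome vector order: (T0.r0,T1.r0)
|TSO outcomes| = 3

T0.r0=0 T1.r0=1
T0.r0=0 T1.r0=2
T0.r0=2 T1.r0=2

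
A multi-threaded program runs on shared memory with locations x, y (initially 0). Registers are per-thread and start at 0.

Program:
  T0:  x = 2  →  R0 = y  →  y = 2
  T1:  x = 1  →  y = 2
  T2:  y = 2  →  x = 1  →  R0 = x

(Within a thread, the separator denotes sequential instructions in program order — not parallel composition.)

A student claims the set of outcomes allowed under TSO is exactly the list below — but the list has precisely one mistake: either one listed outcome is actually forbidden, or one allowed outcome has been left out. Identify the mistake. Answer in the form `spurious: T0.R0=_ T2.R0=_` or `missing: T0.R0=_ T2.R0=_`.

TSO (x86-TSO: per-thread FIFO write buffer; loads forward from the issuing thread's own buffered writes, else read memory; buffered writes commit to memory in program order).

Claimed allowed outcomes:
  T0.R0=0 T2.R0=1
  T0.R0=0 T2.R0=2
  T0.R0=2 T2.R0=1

outcome vector order: (T0.R0,T2.R0)
TSO (4): <0 1> <0 2> <2 1> <2 2>
TSO∖claimed = {<2 2>}

missing: T0.R0=2 T2.R0=2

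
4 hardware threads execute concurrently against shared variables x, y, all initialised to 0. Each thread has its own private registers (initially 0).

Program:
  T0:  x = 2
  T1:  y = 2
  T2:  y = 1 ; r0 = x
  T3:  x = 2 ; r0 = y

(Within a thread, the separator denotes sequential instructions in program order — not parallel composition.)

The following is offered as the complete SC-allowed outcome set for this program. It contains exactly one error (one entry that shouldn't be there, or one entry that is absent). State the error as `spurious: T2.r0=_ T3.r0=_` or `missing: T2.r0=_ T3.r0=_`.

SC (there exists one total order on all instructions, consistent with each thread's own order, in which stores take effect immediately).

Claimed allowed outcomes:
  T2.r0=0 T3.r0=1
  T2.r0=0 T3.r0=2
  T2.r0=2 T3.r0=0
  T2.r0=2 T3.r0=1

outcome vector order: (T2.r0,T3.r0)
[SC] allowed = {<0 1> <0 2> <2 0> <2 1> <2 2>}
SC∖claimed = {<2 2>}

missing: T2.r0=2 T3.r0=2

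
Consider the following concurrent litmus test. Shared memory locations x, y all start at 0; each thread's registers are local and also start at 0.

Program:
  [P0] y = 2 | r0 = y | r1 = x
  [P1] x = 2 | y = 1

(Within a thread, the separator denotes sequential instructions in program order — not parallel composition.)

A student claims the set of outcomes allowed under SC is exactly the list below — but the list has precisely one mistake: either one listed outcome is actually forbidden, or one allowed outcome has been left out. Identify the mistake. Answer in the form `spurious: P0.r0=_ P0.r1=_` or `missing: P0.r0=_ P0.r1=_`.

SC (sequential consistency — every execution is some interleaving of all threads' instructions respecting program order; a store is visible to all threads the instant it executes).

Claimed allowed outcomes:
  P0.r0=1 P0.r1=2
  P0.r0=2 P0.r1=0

outcome vector order: (P0.r0,P0.r1)
SC: 3 outcomes — {1/2 2/0 2/2}
SC∖claimed = {2/2}

missing: P0.r0=2 P0.r1=2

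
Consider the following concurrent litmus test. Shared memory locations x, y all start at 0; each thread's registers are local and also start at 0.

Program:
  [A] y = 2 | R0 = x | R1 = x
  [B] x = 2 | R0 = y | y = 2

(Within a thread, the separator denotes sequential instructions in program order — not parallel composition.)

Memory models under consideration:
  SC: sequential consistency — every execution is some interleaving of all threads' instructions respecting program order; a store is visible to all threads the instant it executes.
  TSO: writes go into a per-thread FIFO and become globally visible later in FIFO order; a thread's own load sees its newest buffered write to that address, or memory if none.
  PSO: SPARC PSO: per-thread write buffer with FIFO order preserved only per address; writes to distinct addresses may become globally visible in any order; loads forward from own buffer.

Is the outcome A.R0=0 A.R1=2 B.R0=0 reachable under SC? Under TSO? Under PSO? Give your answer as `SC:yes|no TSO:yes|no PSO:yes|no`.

SC:no TSO:yes PSO:yes

outcome vector order: (A.R0,A.R1,B.R0)
[SC] allowed = {0/0/2; 0/2/2; 2/2/0; 2/2/2}
[TSO] allowed = {0/0/0; 0/0/2; 0/2/0; 0/2/2; 2/2/0; 2/2/2}
[PSO] allowed = {0/0/0; 0/0/2; 0/2/0; 0/2/2; 2/2/0; 2/2/2}
target 0/2/0 ∈ {TSO,PSO}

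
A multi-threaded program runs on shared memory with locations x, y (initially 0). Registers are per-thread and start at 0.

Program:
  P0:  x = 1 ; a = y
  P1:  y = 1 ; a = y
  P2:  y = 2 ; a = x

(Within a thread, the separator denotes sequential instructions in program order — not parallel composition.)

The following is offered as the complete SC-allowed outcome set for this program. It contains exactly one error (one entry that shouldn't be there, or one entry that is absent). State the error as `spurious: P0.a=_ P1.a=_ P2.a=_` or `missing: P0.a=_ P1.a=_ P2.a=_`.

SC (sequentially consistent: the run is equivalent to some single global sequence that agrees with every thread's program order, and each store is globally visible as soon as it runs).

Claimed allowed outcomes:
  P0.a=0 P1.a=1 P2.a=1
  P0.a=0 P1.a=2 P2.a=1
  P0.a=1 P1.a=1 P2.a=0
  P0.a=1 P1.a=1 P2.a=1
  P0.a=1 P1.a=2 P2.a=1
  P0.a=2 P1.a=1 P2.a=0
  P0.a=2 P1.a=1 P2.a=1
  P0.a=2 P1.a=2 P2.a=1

outcome vector order: (P0.a,P1.a,P2.a)
[SC] allowed = {011 021 110 111 121 210 211 220 221}
SC∖claimed = {220}

missing: P0.a=2 P1.a=2 P2.a=0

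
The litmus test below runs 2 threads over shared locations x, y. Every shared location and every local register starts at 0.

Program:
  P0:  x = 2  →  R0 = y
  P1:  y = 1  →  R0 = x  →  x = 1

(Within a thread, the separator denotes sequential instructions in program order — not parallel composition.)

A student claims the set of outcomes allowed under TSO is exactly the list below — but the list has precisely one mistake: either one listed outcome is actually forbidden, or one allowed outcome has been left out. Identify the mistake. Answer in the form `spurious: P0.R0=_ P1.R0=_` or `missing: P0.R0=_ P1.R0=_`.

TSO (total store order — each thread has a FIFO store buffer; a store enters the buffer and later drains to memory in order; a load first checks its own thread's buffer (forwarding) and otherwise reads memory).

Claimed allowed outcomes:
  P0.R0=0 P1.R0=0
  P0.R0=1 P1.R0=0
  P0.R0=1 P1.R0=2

outcome vector order: (P0.R0,P1.R0)
under TSO → 0/0 0/2 1/0 1/2
TSO∖claimed = {0/2}

missing: P0.R0=0 P1.R0=2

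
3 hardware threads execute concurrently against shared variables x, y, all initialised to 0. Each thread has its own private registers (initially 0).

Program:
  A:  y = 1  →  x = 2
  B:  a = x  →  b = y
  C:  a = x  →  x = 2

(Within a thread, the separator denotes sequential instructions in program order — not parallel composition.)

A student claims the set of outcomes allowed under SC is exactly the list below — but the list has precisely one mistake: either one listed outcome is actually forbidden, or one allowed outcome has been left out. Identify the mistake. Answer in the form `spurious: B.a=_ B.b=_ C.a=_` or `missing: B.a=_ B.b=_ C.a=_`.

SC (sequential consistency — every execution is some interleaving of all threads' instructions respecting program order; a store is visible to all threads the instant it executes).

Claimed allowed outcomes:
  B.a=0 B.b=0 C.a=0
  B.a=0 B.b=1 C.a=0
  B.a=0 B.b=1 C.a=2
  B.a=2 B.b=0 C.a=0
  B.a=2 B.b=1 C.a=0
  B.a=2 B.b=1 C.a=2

outcome vector order: (B.a,B.b,C.a)
[SC] allowed = {(0,0,0); (0,0,2); (0,1,0); (0,1,2); (2,0,0); (2,1,0); (2,1,2)}
SC∖claimed = {(0,0,2)}

missing: B.a=0 B.b=0 C.a=2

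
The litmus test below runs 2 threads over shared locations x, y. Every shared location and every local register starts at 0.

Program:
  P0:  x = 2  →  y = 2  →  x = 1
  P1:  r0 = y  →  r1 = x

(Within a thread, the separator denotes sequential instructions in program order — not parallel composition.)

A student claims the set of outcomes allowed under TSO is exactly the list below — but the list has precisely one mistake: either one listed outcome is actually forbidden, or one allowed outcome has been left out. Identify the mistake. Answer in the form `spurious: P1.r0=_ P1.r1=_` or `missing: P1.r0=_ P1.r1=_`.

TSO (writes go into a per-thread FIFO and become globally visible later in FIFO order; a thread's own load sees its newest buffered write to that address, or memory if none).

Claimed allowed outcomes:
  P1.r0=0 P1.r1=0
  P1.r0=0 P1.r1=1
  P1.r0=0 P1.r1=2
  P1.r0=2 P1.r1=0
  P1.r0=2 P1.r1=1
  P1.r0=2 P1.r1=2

outcome vector order: (P1.r0,P1.r1)
[TSO] allowed = {<0 0>; <0 1>; <0 2>; <2 1>; <2 2>}
claimed∖TSO = {<2 0>}

spurious: P1.r0=2 P1.r1=0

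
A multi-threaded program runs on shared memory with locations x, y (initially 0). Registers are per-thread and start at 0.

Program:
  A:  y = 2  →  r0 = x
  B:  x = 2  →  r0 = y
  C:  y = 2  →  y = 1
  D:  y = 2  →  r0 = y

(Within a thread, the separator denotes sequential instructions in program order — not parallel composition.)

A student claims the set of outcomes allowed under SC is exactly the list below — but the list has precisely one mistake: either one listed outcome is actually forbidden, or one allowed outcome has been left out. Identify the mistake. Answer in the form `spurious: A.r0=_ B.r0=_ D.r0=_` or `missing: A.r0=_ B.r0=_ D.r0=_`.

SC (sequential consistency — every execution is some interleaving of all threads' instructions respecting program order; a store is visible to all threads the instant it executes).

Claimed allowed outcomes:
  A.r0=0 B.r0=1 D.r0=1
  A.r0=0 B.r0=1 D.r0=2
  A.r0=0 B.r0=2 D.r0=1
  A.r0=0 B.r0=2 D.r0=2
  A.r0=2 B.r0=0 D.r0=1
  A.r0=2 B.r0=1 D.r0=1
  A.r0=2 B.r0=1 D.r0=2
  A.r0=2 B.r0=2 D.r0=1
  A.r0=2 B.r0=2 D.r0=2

missing: A.r0=2 B.r0=0 D.r0=2

outcome vector order: (A.r0,B.r0,D.r0)
SC (10): (0,1,1); (0,1,2); (0,2,1); (0,2,2); (2,0,1); (2,0,2); (2,1,1); (2,1,2); (2,2,1); (2,2,2)
SC∖claimed = {(2,0,2)}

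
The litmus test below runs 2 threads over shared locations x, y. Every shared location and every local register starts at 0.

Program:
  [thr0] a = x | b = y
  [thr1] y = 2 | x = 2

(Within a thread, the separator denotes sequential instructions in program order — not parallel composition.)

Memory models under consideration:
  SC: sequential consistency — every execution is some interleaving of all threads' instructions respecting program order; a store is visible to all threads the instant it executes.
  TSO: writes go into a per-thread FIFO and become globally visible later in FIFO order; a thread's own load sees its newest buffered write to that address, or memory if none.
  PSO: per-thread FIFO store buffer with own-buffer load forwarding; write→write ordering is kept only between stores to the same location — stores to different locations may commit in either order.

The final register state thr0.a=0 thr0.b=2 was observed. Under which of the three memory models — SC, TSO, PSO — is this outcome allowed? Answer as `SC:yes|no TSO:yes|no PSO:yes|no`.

SC:yes TSO:yes PSO:yes

outcome vector order: (thr0.a,thr0.b)
SC: 3 outcomes — {0/0 0/2 2/2}
TSO: 3 outcomes — {0/0 0/2 2/2}
PSO: 4 outcomes — {0/0 0/2 2/0 2/2}
target 0/2 ∈ {SC,TSO,PSO}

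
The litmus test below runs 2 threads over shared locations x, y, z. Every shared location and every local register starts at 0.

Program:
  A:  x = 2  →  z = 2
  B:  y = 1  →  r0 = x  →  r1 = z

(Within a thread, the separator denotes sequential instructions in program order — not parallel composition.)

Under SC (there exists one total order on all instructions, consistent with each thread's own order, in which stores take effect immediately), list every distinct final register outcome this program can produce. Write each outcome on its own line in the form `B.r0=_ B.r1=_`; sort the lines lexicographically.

B.r0=0 B.r1=0
B.r0=0 B.r1=2
B.r0=2 B.r1=0
B.r0=2 B.r1=2

outcome vector order: (B.r0,B.r1)
|SC outcomes| = 4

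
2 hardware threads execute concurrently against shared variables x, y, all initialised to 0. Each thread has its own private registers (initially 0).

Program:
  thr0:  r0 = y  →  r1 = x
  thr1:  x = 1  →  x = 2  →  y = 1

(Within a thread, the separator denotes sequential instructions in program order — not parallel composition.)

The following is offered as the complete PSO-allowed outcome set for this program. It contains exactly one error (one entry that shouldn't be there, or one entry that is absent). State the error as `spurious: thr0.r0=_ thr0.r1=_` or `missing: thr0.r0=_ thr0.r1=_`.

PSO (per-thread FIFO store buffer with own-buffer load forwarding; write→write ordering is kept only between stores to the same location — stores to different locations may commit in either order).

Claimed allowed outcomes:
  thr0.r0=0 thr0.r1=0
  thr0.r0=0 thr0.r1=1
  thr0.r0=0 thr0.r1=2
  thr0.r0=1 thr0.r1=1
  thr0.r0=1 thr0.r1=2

outcome vector order: (thr0.r0,thr0.r1)
PSO (6): 00; 01; 02; 10; 11; 12
PSO∖claimed = {10}

missing: thr0.r0=1 thr0.r1=0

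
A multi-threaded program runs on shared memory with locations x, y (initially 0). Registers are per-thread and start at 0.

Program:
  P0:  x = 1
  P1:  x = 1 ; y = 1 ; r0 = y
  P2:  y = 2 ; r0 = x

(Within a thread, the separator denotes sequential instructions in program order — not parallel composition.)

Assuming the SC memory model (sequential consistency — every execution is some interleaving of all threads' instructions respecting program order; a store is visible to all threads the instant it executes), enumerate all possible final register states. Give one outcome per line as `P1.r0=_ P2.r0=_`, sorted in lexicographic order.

P1.r0=1 P2.r0=0
P1.r0=1 P2.r0=1
P1.r0=2 P2.r0=1

outcome vector order: (P1.r0,P2.r0)
|SC outcomes| = 3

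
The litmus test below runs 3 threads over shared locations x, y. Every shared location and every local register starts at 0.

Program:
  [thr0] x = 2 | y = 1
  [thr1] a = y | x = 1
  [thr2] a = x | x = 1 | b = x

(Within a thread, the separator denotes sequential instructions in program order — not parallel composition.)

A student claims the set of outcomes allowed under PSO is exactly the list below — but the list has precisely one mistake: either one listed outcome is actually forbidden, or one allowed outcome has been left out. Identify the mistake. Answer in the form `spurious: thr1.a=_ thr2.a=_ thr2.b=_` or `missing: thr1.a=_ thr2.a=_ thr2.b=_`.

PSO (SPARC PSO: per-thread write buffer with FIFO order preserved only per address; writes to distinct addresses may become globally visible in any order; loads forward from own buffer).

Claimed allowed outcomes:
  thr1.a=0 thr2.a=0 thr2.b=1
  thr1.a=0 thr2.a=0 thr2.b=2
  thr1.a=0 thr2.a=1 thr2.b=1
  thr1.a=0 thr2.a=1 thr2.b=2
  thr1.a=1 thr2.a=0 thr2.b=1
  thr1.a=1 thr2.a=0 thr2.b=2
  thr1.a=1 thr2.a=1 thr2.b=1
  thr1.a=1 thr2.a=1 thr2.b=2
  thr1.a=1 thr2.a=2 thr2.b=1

outcome vector order: (thr1.a,thr2.a,thr2.b)
PSO: 10 outcomes — {0/0/1, 0/0/2, 0/1/1, 0/1/2, 0/2/1, 1/0/1, 1/0/2, 1/1/1, 1/1/2, 1/2/1}
PSO∖claimed = {0/2/1}

missing: thr1.a=0 thr2.a=2 thr2.b=1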